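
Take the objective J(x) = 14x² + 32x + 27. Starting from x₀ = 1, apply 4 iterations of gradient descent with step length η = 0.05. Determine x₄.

J′(x) = 28x + 32
Step 1: J′(1) = 60; x₁ = 1 − 0.05·60 = -2
Step 2: J′(-2) = -24; x₂ = -2 − 0.05·(-24) = -0.8
Step 3: J′(-0.8) = 9.6; x₃ = -0.8 − 0.05·9.6 = -1.28
Step 4: J′(-1.28) = -3.84; x₄ = -1.28 − 0.05·(-3.84) = -1.088

-1.088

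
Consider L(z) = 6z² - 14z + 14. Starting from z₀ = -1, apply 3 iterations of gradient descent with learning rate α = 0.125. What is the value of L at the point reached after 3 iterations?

L′(z) = 12z - 14
Step 1: L′(-1) = -26; z₁ = -1 − 0.125·(-26) = 2.25
Step 2: L′(2.25) = 13; z₂ = 2.25 − 0.125·13 = 0.625
Step 3: L′(0.625) = -6.5; z₃ = 0.625 − 0.125·(-6.5) = 1.4375
L(1.4375) = 6.2734375

6.2734375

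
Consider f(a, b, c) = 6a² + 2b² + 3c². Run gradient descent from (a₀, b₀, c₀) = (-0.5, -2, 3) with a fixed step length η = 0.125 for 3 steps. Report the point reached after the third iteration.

(0.0625, -0.25, 0.046875)

∇f = (12a, 4b, 6c)
Step 1: at (-0.5, -2, 3), ∇f = (-6, -8, 18) → (-0.5, -2, 3) − 0.125·(-6, -8, 18) = (0.25, -1, 0.75)
Step 2: at (0.25, -1, 0.75), ∇f = (3, -4, 4.5) → (0.25, -1, 0.75) − 0.125·(3, -4, 4.5) = (-0.125, -0.5, 0.1875)
Step 3: at (-0.125, -0.5, 0.1875), ∇f = (-1.5, -2, 1.125) → (-0.125, -0.5, 0.1875) − 0.125·(-1.5, -2, 1.125) = (0.0625, -0.25, 0.046875)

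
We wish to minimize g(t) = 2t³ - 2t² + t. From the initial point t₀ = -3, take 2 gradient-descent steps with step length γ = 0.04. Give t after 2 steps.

-14.371776

g′(t) = 6t² - 4t + 1
Step 1: g′(-3) = 67; t₁ = -3 − 0.04·67 = -5.68
Step 2: g′(-5.68) = 217.2944; t₂ = -5.68 − 0.04·217.2944 = -14.371776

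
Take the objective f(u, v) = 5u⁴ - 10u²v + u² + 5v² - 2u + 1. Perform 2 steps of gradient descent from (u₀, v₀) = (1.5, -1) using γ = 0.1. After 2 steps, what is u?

∇f = (20u³ - 20uv + 2u - 2, -10u² + 10v)
(u₁, v₁) = (1.5, -1) − 0.1·(98.5, -32.5) = (-8.35, 2.25)
(u₂, v₂) = (-8.35, 2.25) − 0.1·(-11286.6075, -674.725) = (1120.31075, 69.7225)
u = 1120.31075

1120.31075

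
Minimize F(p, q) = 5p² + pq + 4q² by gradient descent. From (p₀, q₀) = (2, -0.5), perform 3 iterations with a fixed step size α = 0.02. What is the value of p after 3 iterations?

1.046132

∇F = (10p + q, p + 8q)
Step 1: at (2, -0.5), ∇F = (19.5, -2) → (2, -0.5) − 0.02·(19.5, -2) = (1.61, -0.46)
Step 2: at (1.61, -0.46), ∇F = (15.64, -2.07) → (1.61, -0.46) − 0.02·(15.64, -2.07) = (1.2972, -0.4186)
Step 3: at (1.2972, -0.4186), ∇F = (12.5534, -2.0516) → (1.2972, -0.4186) − 0.02·(12.5534, -2.0516) = (1.046132, -0.377568)
p = 1.046132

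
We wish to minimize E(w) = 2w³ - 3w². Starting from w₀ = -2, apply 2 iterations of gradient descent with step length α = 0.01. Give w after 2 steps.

E′(w) = 6w² - 6w
w₁ = -2 − 0.01·36 = -2.36
w₂ = -2.36 − 0.01·47.5776 = -2.835776

-2.835776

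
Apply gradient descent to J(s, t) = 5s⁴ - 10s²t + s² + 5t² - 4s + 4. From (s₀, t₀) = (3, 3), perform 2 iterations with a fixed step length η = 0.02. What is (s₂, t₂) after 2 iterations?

(19.3764096, 6.95552)

∇J = (20s³ - 20st + 2s - 4, -10s² + 10t)
Step 1: at (3, 3), ∇J = (362, -60) → (3, 3) − 0.02·(362, -60) = (-4.24, 4.2)
Step 2: at (-4.24, 4.2), ∇J = (-1180.82048, -137.776) → (-4.24, 4.2) − 0.02·(-1180.82048, -137.776) = (19.3764096, 6.95552)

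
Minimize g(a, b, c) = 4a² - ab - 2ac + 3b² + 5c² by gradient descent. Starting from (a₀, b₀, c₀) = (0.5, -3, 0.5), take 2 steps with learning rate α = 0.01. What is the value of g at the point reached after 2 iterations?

23.118081945

∇g = (8a - b - 2c, -a + 6b, -2a + 10c)
Step 1: at (0.5, -3, 0.5), ∇g = (6, -18.5, 4) → (0.5, -3, 0.5) − 0.01·(6, -18.5, 4) = (0.44, -2.815, 0.46)
Step 2: at (0.44, -2.815, 0.46), ∇g = (5.415, -17.33, 3.72) → (0.44, -2.815, 0.46) − 0.01·(5.415, -17.33, 3.72) = (0.38585, -2.6417, 0.4228)
g(0.38585, -2.6417, 0.4228) = 23.118081945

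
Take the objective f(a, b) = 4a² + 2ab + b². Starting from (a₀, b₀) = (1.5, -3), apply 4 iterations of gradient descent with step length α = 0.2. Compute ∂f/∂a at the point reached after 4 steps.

∇f = (8a + 2b, 2a + 2b)
Step 1: at (1.5, -3), ∇f = (6, -3) → (1.5, -3) − 0.2·(6, -3) = (0.3, -2.4)
Step 2: at (0.3, -2.4), ∇f = (-2.4, -4.2) → (0.3, -2.4) − 0.2·(-2.4, -4.2) = (0.78, -1.56)
Step 3: at (0.78, -1.56), ∇f = (3.12, -1.56) → (0.78, -1.56) − 0.2·(3.12, -1.56) = (0.156, -1.248)
Step 4: at (0.156, -1.248), ∇f = (-1.248, -2.184) → (0.156, -1.248) − 0.2·(-1.248, -2.184) = (0.4056, -0.8112)
∂f/∂a at (0.4056, -0.8112) = 1.6224

1.6224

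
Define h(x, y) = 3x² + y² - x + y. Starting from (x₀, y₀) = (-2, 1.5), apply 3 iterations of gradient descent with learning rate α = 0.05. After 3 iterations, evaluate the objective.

∇h = (6x - 1, 2y + 1)
Step 1: at (-2, 1.5), ∇h = (-13, 4) → (-2, 1.5) − 0.05·(-13, 4) = (-1.35, 1.3)
Step 2: at (-1.35, 1.3), ∇h = (-9.1, 3.6) → (-1.35, 1.3) − 0.05·(-9.1, 3.6) = (-0.895, 1.12)
Step 3: at (-0.895, 1.12), ∇h = (-6.37, 3.24) → (-0.895, 1.12) − 0.05·(-6.37, 3.24) = (-0.5765, 0.958)
h(-0.5765, 0.958) = 3.44932075

3.44932075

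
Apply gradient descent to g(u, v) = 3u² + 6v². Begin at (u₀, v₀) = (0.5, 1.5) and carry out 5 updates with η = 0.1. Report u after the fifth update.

0.00512

∇g = (6u, 12v)
(u₁, v₁) = (0.5, 1.5) − 0.1·(3, 18) = (0.2, -0.3)
(u₂, v₂) = (0.2, -0.3) − 0.1·(1.2, -3.6) = (0.08, 0.06)
(u₃, v₃) = (0.08, 0.06) − 0.1·(0.48, 0.72) = (0.032, -0.012)
(u₄, v₄) = (0.032, -0.012) − 0.1·(0.192, -0.144) = (0.0128, 0.0024)
(u₅, v₅) = (0.0128, 0.0024) − 0.1·(0.0768, 0.0288) = (0.00512, -0.00048)
u = 0.00512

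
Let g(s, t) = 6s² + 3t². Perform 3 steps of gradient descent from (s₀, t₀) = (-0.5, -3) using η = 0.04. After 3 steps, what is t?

-1.316928

∇g = (12s, 6t)
(s₁, t₁) = (-0.5, -3) − 0.04·(-6, -18) = (-0.26, -2.28)
(s₂, t₂) = (-0.26, -2.28) − 0.04·(-3.12, -13.68) = (-0.1352, -1.7328)
(s₃, t₃) = (-0.1352, -1.7328) − 0.04·(-1.6224, -10.3968) = (-0.070304, -1.316928)
t = -1.316928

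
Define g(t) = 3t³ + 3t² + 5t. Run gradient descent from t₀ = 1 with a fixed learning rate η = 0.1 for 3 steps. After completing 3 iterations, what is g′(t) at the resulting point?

134.142464

g′(t) = 9t² + 6t + 5
t₁ = 1 − 0.1·20 = -1
t₂ = -1 − 0.1·8 = -1.8
t₃ = -1.8 − 0.1·23.36 = -4.136
g′(t) at (-4.136) = 134.142464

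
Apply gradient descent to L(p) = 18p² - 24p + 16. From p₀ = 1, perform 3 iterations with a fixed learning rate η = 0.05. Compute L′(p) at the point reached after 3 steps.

-6.144

L′(p) = 36p - 24
p₁ = 1 − 0.05·12 = 0.4
p₂ = 0.4 − 0.05·(-9.6) = 0.88
p₃ = 0.88 − 0.05·7.68 = 0.496
L′(p) at (0.496) = -6.144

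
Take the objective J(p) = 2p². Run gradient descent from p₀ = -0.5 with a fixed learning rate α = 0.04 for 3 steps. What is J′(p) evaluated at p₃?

-1.185408

J′(p) = 4p
p₁ = -0.5 − 0.04·(-2) = -0.42
p₂ = -0.42 − 0.04·(-1.68) = -0.3528
p₃ = -0.3528 − 0.04·(-1.4112) = -0.296352
J′(p) at (-0.296352) = -1.185408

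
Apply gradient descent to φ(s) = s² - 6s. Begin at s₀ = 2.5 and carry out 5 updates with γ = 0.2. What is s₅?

φ′(s) = 2s - 6
Step 1: φ′(2.5) = -1; s₁ = 2.5 − 0.2·(-1) = 2.7
Step 2: φ′(2.7) = -0.6; s₂ = 2.7 − 0.2·(-0.6) = 2.82
Step 3: φ′(2.82) = -0.36; s₃ = 2.82 − 0.2·(-0.36) = 2.892
Step 4: φ′(2.892) = -0.216; s₄ = 2.892 − 0.2·(-0.216) = 2.9352
Step 5: φ′(2.9352) = -0.1296; s₅ = 2.9352 − 0.2·(-0.1296) = 2.96112

2.96112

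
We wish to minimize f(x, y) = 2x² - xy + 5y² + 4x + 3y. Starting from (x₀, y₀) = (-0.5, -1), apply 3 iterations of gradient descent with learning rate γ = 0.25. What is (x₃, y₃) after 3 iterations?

∇f = (4x - y + 4, -x + 10y + 3)
(x₁, y₁) = (-0.5, -1) − 0.25·(3, -6.5) = (-1.25, 0.625)
(x₂, y₂) = (-1.25, 0.625) − 0.25·(-1.625, 10.5) = (-0.84375, -2)
(x₃, y₃) = (-0.84375, -2) − 0.25·(2.625, -16.15625) = (-1.5, 2.0390625)

(-1.5, 2.0390625)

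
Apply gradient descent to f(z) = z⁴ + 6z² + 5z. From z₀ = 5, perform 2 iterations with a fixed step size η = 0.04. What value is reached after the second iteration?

f′(z) = 4z³ + 12z + 5
z₁ = 5 − 0.04·565 = -17.6
z₂ = -17.6 − 0.04·(-22013.304) = 862.93216

862.93216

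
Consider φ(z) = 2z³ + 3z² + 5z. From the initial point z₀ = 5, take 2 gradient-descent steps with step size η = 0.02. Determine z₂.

φ′(z) = 6z² + 6z + 5
Step 1: φ′(5) = 185; z₁ = 5 − 0.02·185 = 1.3
Step 2: φ′(1.3) = 22.94; z₂ = 1.3 − 0.02·22.94 = 0.8412

0.8412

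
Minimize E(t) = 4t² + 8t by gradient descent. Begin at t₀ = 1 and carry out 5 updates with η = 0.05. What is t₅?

-0.84448

E′(t) = 8t + 8
t₁ = 1 − 0.05·16 = 0.2
t₂ = 0.2 − 0.05·9.6 = -0.28
t₃ = -0.28 − 0.05·5.76 = -0.568
t₄ = -0.568 − 0.05·3.456 = -0.7408
t₅ = -0.7408 − 0.05·2.0736 = -0.84448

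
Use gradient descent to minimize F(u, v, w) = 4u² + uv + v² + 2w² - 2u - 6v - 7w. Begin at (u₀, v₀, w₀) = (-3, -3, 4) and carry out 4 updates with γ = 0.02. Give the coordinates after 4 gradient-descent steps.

(-1.2103432, -1.9303624, 3.36188416)

∇F = (8u + v - 2, u + 2v - 6, 4w - 7)
(u₁, v₁, w₁) = (-3, -3, 4) − 0.02·(-29, -15, 9) = (-2.42, -2.7, 3.82)
(u₂, v₂, w₂) = (-2.42, -2.7, 3.82) − 0.02·(-24.06, -13.82, 8.28) = (-1.9388, -2.4236, 3.6544)
(u₃, v₃, w₃) = (-1.9388, -2.4236, 3.6544) − 0.02·(-19.934, -12.786, 7.6176) = (-1.54012, -2.16788, 3.502048)
(u₄, v₄, w₄) = (-1.54012, -2.16788, 3.502048) − 0.02·(-16.48884, -11.87588, 7.008192) = (-1.2103432, -1.9303624, 3.36188416)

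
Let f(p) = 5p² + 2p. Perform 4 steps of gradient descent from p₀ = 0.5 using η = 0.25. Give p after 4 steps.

f′(p) = 10p + 2
Step 1: f′(0.5) = 7; p₁ = 0.5 − 0.25·7 = -1.25
Step 2: f′(-1.25) = -10.5; p₂ = -1.25 − 0.25·(-10.5) = 1.375
Step 3: f′(1.375) = 15.75; p₃ = 1.375 − 0.25·15.75 = -2.5625
Step 4: f′(-2.5625) = -23.625; p₄ = -2.5625 − 0.25·(-23.625) = 3.34375

3.34375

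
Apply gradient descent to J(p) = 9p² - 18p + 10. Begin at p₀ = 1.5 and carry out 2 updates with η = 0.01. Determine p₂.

J′(p) = 18p - 18
p₁ = 1.5 − 0.01·9 = 1.41
p₂ = 1.41 − 0.01·7.38 = 1.3362

1.3362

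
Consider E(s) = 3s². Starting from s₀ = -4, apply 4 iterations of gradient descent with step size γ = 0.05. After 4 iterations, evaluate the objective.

E′(s) = 6s
Step 1: E′(-4) = -24; s₁ = -4 − 0.05·(-24) = -2.8
Step 2: E′(-2.8) = -16.8; s₂ = -2.8 − 0.05·(-16.8) = -1.96
Step 3: E′(-1.96) = -11.76; s₃ = -1.96 − 0.05·(-11.76) = -1.372
Step 4: E′(-1.372) = -8.232; s₄ = -1.372 − 0.05·(-8.232) = -0.9604
E(-0.9604) = 2.76710448

2.76710448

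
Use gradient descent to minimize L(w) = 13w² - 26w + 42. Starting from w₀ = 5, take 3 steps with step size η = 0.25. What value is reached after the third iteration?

L′(w) = 26w - 26
w₁ = 5 − 0.25·104 = -21
w₂ = -21 − 0.25·(-572) = 122
w₃ = 122 − 0.25·3146 = -664.5

-664.5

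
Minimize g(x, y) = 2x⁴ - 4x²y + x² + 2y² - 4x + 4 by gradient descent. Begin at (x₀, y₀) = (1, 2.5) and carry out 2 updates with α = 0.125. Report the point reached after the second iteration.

(-13.421875, 4.65625)

∇g = (8x³ - 8xy + 2x - 4, -4x² + 4y)
(x₁, y₁) = (1, 2.5) − 0.125·(-14, 6) = (2.75, 1.75)
(x₂, y₂) = (2.75, 1.75) − 0.125·(129.375, -23.25) = (-13.421875, 4.65625)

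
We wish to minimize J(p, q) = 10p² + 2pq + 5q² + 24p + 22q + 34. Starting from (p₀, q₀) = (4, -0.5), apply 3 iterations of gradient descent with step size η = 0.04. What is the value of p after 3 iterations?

∇J = (20p + 2q + 24, 2p + 10q + 22)
(p₁, q₁) = (4, -0.5) − 0.04·(103, 25) = (-0.12, -1.5)
(p₂, q₂) = (-0.12, -1.5) − 0.04·(18.6, 6.76) = (-0.864, -1.7704)
(p₃, q₃) = (-0.864, -1.7704) − 0.04·(3.1792, 2.568) = (-0.991168, -1.87312)
p = -0.991168

-0.991168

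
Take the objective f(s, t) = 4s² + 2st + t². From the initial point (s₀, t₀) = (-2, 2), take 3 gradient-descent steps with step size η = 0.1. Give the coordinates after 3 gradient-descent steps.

∇f = (8s + 2t, 2s + 2t)
Step 1: at (-2, 2), ∇f = (-12, 0) → (-2, 2) − 0.1·(-12, 0) = (-0.8, 2)
Step 2: at (-0.8, 2), ∇f = (-2.4, 2.4) → (-0.8, 2) − 0.1·(-2.4, 2.4) = (-0.56, 1.76)
Step 3: at (-0.56, 1.76), ∇f = (-0.96, 2.4) → (-0.56, 1.76) − 0.1·(-0.96, 2.4) = (-0.464, 1.52)

(-0.464, 1.52)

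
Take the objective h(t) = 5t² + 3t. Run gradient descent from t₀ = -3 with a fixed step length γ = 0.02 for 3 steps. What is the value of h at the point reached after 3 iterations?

9.1051488

h′(t) = 10t + 3
t₁ = -3 − 0.02·(-27) = -2.46
t₂ = -2.46 − 0.02·(-21.6) = -2.028
t₃ = -2.028 − 0.02·(-17.28) = -1.6824
h(-1.6824) = 9.1051488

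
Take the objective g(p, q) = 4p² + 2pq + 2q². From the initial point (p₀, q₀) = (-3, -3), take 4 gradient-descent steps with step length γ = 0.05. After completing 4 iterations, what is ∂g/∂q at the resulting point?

∇g = (8p + 2q, 2p + 4q)
(p₁, q₁) = (-3, -3) − 0.05·(-30, -18) = (-1.5, -2.1)
(p₂, q₂) = (-1.5, -2.1) − 0.05·(-16.2, -11.4) = (-0.69, -1.53)
(p₃, q₃) = (-0.69, -1.53) − 0.05·(-8.58, -7.5) = (-0.261, -1.155)
(p₄, q₄) = (-0.261, -1.155) − 0.05·(-4.398, -5.142) = (-0.0411, -0.8979)
∂g/∂q at (-0.0411, -0.8979) = -3.6738

-3.6738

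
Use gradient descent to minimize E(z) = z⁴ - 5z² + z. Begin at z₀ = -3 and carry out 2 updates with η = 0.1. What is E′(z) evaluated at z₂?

-133585.338295684352

E′(z) = 4z³ - 10z + 1
Step 1: E′(-3) = -77; z₁ = -3 − 0.1·(-77) = 4.7
Step 2: E′(4.7) = 369.292; z₂ = 4.7 − 0.1·369.292 = -32.2292
E′(z) at (-32.2292) = -133585.338295684352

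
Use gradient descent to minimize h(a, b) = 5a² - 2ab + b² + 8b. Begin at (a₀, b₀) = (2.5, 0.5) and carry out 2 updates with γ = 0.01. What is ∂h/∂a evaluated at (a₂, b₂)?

∇h = (10a - 2b, -2a + 2b + 8)
Step 1: at (2.5, 0.5), ∇h = (24, 4) → (2.5, 0.5) − 0.01·(24, 4) = (2.26, 0.46)
Step 2: at (2.26, 0.46), ∇h = (21.68, 4.4) → (2.26, 0.46) − 0.01·(21.68, 4.4) = (2.0432, 0.416)
∂h/∂a at (2.0432, 0.416) = 19.6

19.6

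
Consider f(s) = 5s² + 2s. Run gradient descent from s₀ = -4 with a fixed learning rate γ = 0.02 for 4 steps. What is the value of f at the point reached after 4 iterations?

f′(s) = 10s + 2
s₁ = -4 − 0.02·(-38) = -3.24
s₂ = -3.24 − 0.02·(-30.4) = -2.632
s₃ = -2.632 − 0.02·(-24.32) = -2.1456
s₄ = -2.1456 − 0.02·(-19.456) = -1.75648
f(-1.75648) = 11.913149952

11.913149952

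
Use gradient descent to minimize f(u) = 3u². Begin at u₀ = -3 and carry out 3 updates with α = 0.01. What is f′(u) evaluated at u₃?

f′(u) = 6u
u₁ = -3 − 0.01·(-18) = -2.82
u₂ = -2.82 − 0.01·(-16.92) = -2.6508
u₃ = -2.6508 − 0.01·(-15.9048) = -2.491752
f′(u) at (-2.491752) = -14.950512

-14.950512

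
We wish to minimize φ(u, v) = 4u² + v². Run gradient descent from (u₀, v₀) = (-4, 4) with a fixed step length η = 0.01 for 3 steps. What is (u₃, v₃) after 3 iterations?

∇φ = (8u, 2v)
(u₁, v₁) = (-4, 4) − 0.01·(-32, 8) = (-3.68, 3.92)
(u₂, v₂) = (-3.68, 3.92) − 0.01·(-29.44, 7.84) = (-3.3856, 3.8416)
(u₃, v₃) = (-3.3856, 3.8416) − 0.01·(-27.0848, 7.6832) = (-3.114752, 3.764768)

(-3.114752, 3.764768)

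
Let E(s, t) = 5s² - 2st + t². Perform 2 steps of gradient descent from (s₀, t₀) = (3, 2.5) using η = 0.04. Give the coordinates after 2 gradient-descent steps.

∇E = (10s - 2t, -2s + 2t)
(s₁, t₁) = (3, 2.5) − 0.04·(25, -1) = (2, 2.54)
(s₂, t₂) = (2, 2.54) − 0.04·(14.92, 1.08) = (1.4032, 2.4968)

(1.4032, 2.4968)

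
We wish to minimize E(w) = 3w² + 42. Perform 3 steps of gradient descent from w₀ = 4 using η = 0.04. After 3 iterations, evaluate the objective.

E′(w) = 6w
Step 1: E′(4) = 24; w₁ = 4 − 0.04·24 = 3.04
Step 2: E′(3.04) = 18.24; w₂ = 3.04 − 0.04·18.24 = 2.3104
Step 3: E′(2.3104) = 13.8624; w₃ = 2.3104 − 0.04·13.8624 = 1.755904
E(1.755904) = 51.249596571648

51.249596571648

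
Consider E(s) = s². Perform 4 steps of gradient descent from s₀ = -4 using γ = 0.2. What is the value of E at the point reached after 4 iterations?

0.26873856

E′(s) = 2s
s₁ = -4 − 0.2·(-8) = -2.4
s₂ = -2.4 − 0.2·(-4.8) = -1.44
s₃ = -1.44 − 0.2·(-2.88) = -0.864
s₄ = -0.864 − 0.2·(-1.728) = -0.5184
E(-0.5184) = 0.26873856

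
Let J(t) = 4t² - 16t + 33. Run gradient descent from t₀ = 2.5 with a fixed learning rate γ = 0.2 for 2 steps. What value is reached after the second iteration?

2.18

J′(t) = 8t - 16
Step 1: J′(2.5) = 4; t₁ = 2.5 − 0.2·4 = 1.7
Step 2: J′(1.7) = -2.4; t₂ = 1.7 − 0.2·(-2.4) = 2.18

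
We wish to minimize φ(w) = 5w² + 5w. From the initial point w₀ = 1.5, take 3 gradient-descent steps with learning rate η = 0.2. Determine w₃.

-2.5

φ′(w) = 10w + 5
w₁ = 1.5 − 0.2·20 = -2.5
w₂ = -2.5 − 0.2·(-20) = 1.5
w₃ = 1.5 − 0.2·20 = -2.5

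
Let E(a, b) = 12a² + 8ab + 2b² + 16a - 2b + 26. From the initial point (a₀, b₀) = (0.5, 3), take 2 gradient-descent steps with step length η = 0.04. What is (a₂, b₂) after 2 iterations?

(-1.484, 2.6352)

∇E = (24a + 8b + 16, 8a + 4b - 2)
(a₁, b₁) = (0.5, 3) − 0.04·(52, 14) = (-1.58, 2.44)
(a₂, b₂) = (-1.58, 2.44) − 0.04·(-2.4, -4.88) = (-1.484, 2.6352)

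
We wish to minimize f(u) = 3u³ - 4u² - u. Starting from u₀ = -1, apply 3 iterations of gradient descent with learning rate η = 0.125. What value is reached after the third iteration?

-319.875

f′(u) = 9u² - 8u - 1
Step 1: f′(-1) = 16; u₁ = -1 − 0.125·16 = -3
Step 2: f′(-3) = 104; u₂ = -3 − 0.125·104 = -16
Step 3: f′(-16) = 2431; u₃ = -16 − 0.125·2431 = -319.875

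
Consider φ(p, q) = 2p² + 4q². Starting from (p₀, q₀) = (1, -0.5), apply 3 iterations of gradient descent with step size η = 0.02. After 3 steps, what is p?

∇φ = (4p, 8q)
(p₁, q₁) = (1, -0.5) − 0.02·(4, -4) = (0.92, -0.42)
(p₂, q₂) = (0.92, -0.42) − 0.02·(3.68, -3.36) = (0.8464, -0.3528)
(p₃, q₃) = (0.8464, -0.3528) − 0.02·(3.3856, -2.8224) = (0.778688, -0.296352)
p = 0.778688

0.778688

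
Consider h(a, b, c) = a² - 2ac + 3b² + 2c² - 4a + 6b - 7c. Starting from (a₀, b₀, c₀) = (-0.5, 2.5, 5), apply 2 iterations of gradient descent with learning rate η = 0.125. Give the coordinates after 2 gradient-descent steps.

(2.34375, -0.78125, 2.84375)

∇h = (2a - 2c - 4, 6b + 6, -2a + 4c - 7)
(a₁, b₁, c₁) = (-0.5, 2.5, 5) − 0.125·(-15, 21, 14) = (1.375, -0.125, 3.25)
(a₂, b₂, c₂) = (1.375, -0.125, 3.25) − 0.125·(-7.75, 5.25, 3.25) = (2.34375, -0.78125, 2.84375)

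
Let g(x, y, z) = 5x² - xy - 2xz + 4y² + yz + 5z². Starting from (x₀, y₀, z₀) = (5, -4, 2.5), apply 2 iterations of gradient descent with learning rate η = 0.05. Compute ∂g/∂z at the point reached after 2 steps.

∇g = (10x - y - 2z, -x + 8y + z, -2x + y + 10z)
(x₁, y₁, z₁) = (5, -4, 2.5) − 0.05·(49, -34.5, 11) = (2.55, -2.275, 1.95)
(x₂, y₂, z₂) = (2.55, -2.275, 1.95) − 0.05·(23.875, -18.8, 12.125) = (1.35625, -1.335, 1.34375)
∂g/∂z at (1.35625, -1.335, 1.34375) = 9.39

9.39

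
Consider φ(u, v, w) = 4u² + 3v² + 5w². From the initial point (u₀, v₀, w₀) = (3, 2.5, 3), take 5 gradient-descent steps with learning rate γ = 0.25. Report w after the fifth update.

∇φ = (8u, 6v, 10w)
(u₁, v₁, w₁) = (3, 2.5, 3) − 0.25·(24, 15, 30) = (-3, -1.25, -4.5)
(u₂, v₂, w₂) = (-3, -1.25, -4.5) − 0.25·(-24, -7.5, -45) = (3, 0.625, 6.75)
(u₃, v₃, w₃) = (3, 0.625, 6.75) − 0.25·(24, 3.75, 67.5) = (-3, -0.3125, -10.125)
(u₄, v₄, w₄) = (-3, -0.3125, -10.125) − 0.25·(-24, -1.875, -101.25) = (3, 0.15625, 15.1875)
(u₅, v₅, w₅) = (3, 0.15625, 15.1875) − 0.25·(24, 0.9375, 151.875) = (-3, -0.078125, -22.78125)
w = -22.78125

-22.78125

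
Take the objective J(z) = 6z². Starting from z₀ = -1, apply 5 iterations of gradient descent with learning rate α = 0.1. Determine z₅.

J′(z) = 12z
z₁ = -1 − 0.1·(-12) = 0.2
z₂ = 0.2 − 0.1·2.4 = -0.04
z₃ = -0.04 − 0.1·(-0.48) = 0.008
z₄ = 0.008 − 0.1·0.096 = -0.0016
z₅ = -0.0016 − 0.1·(-0.0192) = 0.00032

0.00032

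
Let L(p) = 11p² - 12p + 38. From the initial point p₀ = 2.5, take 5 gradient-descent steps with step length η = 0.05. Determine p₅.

0.545435

L′(p) = 22p - 12
p₁ = 2.5 − 0.05·43 = 0.35
p₂ = 0.35 − 0.05·(-4.3) = 0.565
p₃ = 0.565 − 0.05·0.43 = 0.5435
p₄ = 0.5435 − 0.05·(-0.043) = 0.54565
p₅ = 0.54565 − 0.05·0.0043 = 0.545435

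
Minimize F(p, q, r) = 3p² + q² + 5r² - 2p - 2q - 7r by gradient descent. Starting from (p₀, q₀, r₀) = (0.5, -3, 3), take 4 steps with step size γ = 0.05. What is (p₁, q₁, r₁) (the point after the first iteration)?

∇F = (6p - 2, 2q - 2, 10r - 7)
Step 1: at (0.5, -3, 3), ∇F = (1, -8, 23) → (0.5, -3, 3) − 0.05·(1, -8, 23) = (0.45, -2.6, 1.85)

(0.45, -2.6, 1.85)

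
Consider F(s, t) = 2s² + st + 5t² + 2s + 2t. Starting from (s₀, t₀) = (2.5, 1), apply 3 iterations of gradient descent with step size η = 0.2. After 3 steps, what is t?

∇F = (4s + t + 2, s + 10t + 2)
Step 1: at (2.5, 1), ∇F = (13, 14.5) → (2.5, 1) − 0.2·(13, 14.5) = (-0.1, -1.9)
Step 2: at (-0.1, -1.9), ∇F = (-0.3, -17.1) → (-0.1, -1.9) − 0.2·(-0.3, -17.1) = (-0.04, 1.52)
Step 3: at (-0.04, 1.52), ∇F = (3.36, 17.16) → (-0.04, 1.52) − 0.2·(3.36, 17.16) = (-0.712, -1.912)
t = -1.912

-1.912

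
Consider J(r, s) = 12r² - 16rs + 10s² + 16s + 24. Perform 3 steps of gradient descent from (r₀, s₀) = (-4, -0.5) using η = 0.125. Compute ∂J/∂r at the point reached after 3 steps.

∇J = (24r - 16s, -16r + 20s + 16)
Step 1: at (-4, -0.5), ∇J = (-88, 70) → (-4, -0.5) − 0.125·(-88, 70) = (7, -9.25)
Step 2: at (7, -9.25), ∇J = (316, -281) → (7, -9.25) − 0.125·(316, -281) = (-32.5, 25.875)
Step 3: at (-32.5, 25.875), ∇J = (-1194, 1053.5) → (-32.5, 25.875) − 0.125·(-1194, 1053.5) = (116.75, -105.8125)
∂J/∂r at (116.75, -105.8125) = 4495

4495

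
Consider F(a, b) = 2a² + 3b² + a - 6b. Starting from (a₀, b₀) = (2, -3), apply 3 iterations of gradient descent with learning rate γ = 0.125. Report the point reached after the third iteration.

(0.03125, 0.9375)

∇F = (4a + 1, 6b - 6)
Step 1: at (2, -3), ∇F = (9, -24) → (2, -3) − 0.125·(9, -24) = (0.875, 0)
Step 2: at (0.875, 0), ∇F = (4.5, -6) → (0.875, 0) − 0.125·(4.5, -6) = (0.3125, 0.75)
Step 3: at (0.3125, 0.75), ∇F = (2.25, -1.5) → (0.3125, 0.75) − 0.125·(2.25, -1.5) = (0.03125, 0.9375)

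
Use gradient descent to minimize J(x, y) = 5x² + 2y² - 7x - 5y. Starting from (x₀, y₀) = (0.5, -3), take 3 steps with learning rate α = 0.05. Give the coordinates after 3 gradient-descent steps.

∇J = (10x - 7, 4y - 5)
(x₁, y₁) = (0.5, -3) − 0.05·(-2, -17) = (0.6, -2.15)
(x₂, y₂) = (0.6, -2.15) − 0.05·(-1, -13.6) = (0.65, -1.47)
(x₃, y₃) = (0.65, -1.47) − 0.05·(-0.5, -10.88) = (0.675, -0.926)

(0.675, -0.926)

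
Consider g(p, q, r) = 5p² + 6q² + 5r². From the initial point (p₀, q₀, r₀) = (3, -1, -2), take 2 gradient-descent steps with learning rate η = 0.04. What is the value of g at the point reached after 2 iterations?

∇g = (10p, 12q, 10r)
Step 1: at (3, -1, -2), ∇g = (30, -12, -20) → (3, -1, -2) − 0.04·(30, -12, -20) = (1.8, -0.52, -1.2)
Step 2: at (1.8, -0.52, -1.2), ∇g = (18, -6.24, -12) → (1.8, -0.52, -1.2) − 0.04·(18, -6.24, -12) = (1.08, -0.2704, -0.72)
g(1.08, -0.2704, -0.72) = 8.86269696

8.86269696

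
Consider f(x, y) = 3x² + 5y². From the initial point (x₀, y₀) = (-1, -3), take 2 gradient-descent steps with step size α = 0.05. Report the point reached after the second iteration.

(-0.49, -0.75)

∇f = (6x, 10y)
Step 1: at (-1, -3), ∇f = (-6, -30) → (-1, -3) − 0.05·(-6, -30) = (-0.7, -1.5)
Step 2: at (-0.7, -1.5), ∇f = (-4.2, -15) → (-0.7, -1.5) − 0.05·(-4.2, -15) = (-0.49, -0.75)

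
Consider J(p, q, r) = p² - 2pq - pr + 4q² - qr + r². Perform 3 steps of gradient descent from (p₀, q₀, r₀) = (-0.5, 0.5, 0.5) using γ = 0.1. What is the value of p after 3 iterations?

-0.09

∇J = (2p - 2q - r, -2p + 8q - r, -p - q + 2r)
(p₁, q₁, r₁) = (-0.5, 0.5, 0.5) − 0.1·(-2.5, 4.5, 1) = (-0.25, 0.05, 0.4)
(p₂, q₂, r₂) = (-0.25, 0.05, 0.4) − 0.1·(-1, 0.5, 1) = (-0.15, 0, 0.3)
(p₃, q₃, r₃) = (-0.15, 0, 0.3) − 0.1·(-0.6, 0, 0.75) = (-0.09, 0, 0.225)
p = -0.09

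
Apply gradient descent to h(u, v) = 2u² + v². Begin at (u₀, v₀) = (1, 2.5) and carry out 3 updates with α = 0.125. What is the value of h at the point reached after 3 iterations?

1.14361572265625

∇h = (4u, 2v)
(u₁, v₁) = (1, 2.5) − 0.125·(4, 5) = (0.5, 1.875)
(u₂, v₂) = (0.5, 1.875) − 0.125·(2, 3.75) = (0.25, 1.40625)
(u₃, v₃) = (0.25, 1.40625) − 0.125·(1, 2.8125) = (0.125, 1.0546875)
h(0.125, 1.0546875) = 1.14361572265625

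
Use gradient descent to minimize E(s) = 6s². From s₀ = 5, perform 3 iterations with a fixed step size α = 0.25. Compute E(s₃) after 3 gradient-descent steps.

9600

E′(s) = 12s
s₁ = 5 − 0.25·60 = -10
s₂ = -10 − 0.25·(-120) = 20
s₃ = 20 − 0.25·240 = -40
E(-40) = 9600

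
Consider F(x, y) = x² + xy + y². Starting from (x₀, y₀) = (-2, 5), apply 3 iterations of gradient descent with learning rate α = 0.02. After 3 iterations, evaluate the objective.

15.508190187712

∇F = (2x + y, x + 2y)
Step 1: at (-2, 5), ∇F = (1, 8) → (-2, 5) − 0.02·(1, 8) = (-2.02, 4.84)
Step 2: at (-2.02, 4.84), ∇F = (0.8, 7.66) → (-2.02, 4.84) − 0.02·(0.8, 7.66) = (-2.036, 4.6868)
Step 3: at (-2.036, 4.6868), ∇F = (0.6148, 7.3376) → (-2.036, 4.6868) − 0.02·(0.6148, 7.3376) = (-2.048296, 4.540048)
F(-2.048296, 4.540048) = 15.508190187712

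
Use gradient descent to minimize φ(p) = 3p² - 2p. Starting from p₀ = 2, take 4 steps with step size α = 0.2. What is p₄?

φ′(p) = 6p - 2
Step 1: φ′(2) = 10; p₁ = 2 − 0.2·10 = 0
Step 2: φ′(0) = -2; p₂ = 0 − 0.2·(-2) = 0.4
Step 3: φ′(0.4) = 0.4; p₃ = 0.4 − 0.2·0.4 = 0.32
Step 4: φ′(0.32) = -0.08; p₄ = 0.32 − 0.2·(-0.08) = 0.336

0.336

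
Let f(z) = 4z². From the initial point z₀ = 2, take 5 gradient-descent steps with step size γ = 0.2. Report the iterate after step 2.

f′(z) = 8z
z₁ = 2 − 0.2·16 = -1.2
z₂ = -1.2 − 0.2·(-9.6) = 0.72

0.72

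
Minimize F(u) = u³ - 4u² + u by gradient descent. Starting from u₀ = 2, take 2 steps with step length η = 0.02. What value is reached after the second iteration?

2.114984

F′(u) = 3u² - 8u + 1
Step 1: F′(2) = -3; u₁ = 2 − 0.02·(-3) = 2.06
Step 2: F′(2.06) = -2.7492; u₂ = 2.06 − 0.02·(-2.7492) = 2.114984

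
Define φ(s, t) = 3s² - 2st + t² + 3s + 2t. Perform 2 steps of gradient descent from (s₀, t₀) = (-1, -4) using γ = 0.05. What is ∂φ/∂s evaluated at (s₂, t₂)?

∇φ = (6s - 2t + 3, -2s + 2t + 2)
Step 1: at (-1, -4), ∇φ = (5, -4) → (-1, -4) − 0.05·(5, -4) = (-1.25, -3.8)
Step 2: at (-1.25, -3.8), ∇φ = (3.1, -3.1) → (-1.25, -3.8) − 0.05·(3.1, -3.1) = (-1.405, -3.645)
∂φ/∂s at (-1.405, -3.645) = 1.86

1.86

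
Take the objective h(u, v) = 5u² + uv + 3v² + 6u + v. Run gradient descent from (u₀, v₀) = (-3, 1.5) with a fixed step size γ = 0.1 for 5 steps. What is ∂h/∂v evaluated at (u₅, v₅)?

∇h = (10u + v + 6, u + 6v + 1)
Step 1: at (-3, 1.5), ∇h = (-22.5, 7) → (-3, 1.5) − 0.1·(-22.5, 7) = (-0.75, 0.8)
Step 2: at (-0.75, 0.8), ∇h = (-0.7, 5.05) → (-0.75, 0.8) − 0.1·(-0.7, 5.05) = (-0.68, 0.295)
Step 3: at (-0.68, 0.295), ∇h = (-0.505, 2.09) → (-0.68, 0.295) − 0.1·(-0.505, 2.09) = (-0.6295, 0.086)
Step 4: at (-0.6295, 0.086), ∇h = (-0.209, 0.8865) → (-0.6295, 0.086) − 0.1·(-0.209, 0.8865) = (-0.6086, -0.00265)
Step 5: at (-0.6086, -0.00265), ∇h = (-0.08865, 0.3755) → (-0.6086, -0.00265) − 0.1·(-0.08865, 0.3755) = (-0.599735, -0.0402)
∂h/∂v at (-0.599735, -0.0402) = 0.159065

0.159065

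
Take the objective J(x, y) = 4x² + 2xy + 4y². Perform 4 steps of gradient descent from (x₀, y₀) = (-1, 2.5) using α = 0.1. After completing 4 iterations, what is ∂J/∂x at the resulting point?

-0.2688

∇J = (8x + 2y, 2x + 8y)
Step 1: at (-1, 2.5), ∇J = (-3, 18) → (-1, 2.5) − 0.1·(-3, 18) = (-0.7, 0.7)
Step 2: at (-0.7, 0.7), ∇J = (-4.2, 4.2) → (-0.7, 0.7) − 0.1·(-4.2, 4.2) = (-0.28, 0.28)
Step 3: at (-0.28, 0.28), ∇J = (-1.68, 1.68) → (-0.28, 0.28) − 0.1·(-1.68, 1.68) = (-0.112, 0.112)
Step 4: at (-0.112, 0.112), ∇J = (-0.672, 0.672) → (-0.112, 0.112) − 0.1·(-0.672, 0.672) = (-0.0448, 0.0448)
∂J/∂x at (-0.0448, 0.0448) = -0.2688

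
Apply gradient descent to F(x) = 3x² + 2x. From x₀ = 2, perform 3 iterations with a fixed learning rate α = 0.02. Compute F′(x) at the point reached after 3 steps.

F′(x) = 6x + 2
Step 1: F′(2) = 14; x₁ = 2 − 0.02·14 = 1.72
Step 2: F′(1.72) = 12.32; x₂ = 1.72 − 0.02·12.32 = 1.4736
Step 3: F′(1.4736) = 10.8416; x₃ = 1.4736 − 0.02·10.8416 = 1.256768
F′(x) at (1.256768) = 9.540608

9.540608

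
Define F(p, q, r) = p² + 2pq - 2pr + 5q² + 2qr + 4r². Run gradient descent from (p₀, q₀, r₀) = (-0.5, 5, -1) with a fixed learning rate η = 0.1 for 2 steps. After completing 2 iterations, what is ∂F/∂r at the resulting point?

-0.76

∇F = (2p + 2q - 2r, 2p + 10q + 2r, -2p + 2q + 8r)
Step 1: at (-0.5, 5, -1), ∇F = (11, 47, 3) → (-0.5, 5, -1) − 0.1·(11, 47, 3) = (-1.6, 0.3, -1.3)
Step 2: at (-1.6, 0.3, -1.3), ∇F = (0, -2.8, -6.6) → (-1.6, 0.3, -1.3) − 0.1·(0, -2.8, -6.6) = (-1.6, 0.58, -0.64)
∂F/∂r at (-1.6, 0.58, -0.64) = -0.76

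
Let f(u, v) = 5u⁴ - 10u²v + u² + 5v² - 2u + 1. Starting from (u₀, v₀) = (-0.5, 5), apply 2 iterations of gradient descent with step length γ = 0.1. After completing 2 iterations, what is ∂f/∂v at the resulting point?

∇f = (20u³ - 20uv + 2u - 2, -10u² + 10v)
(u₁, v₁) = (-0.5, 5) − 0.1·(44.5, 47.5) = (-4.95, 0.25)
(u₂, v₂) = (-4.95, 0.25) − 0.1·(-2412.8975, -242.525) = (236.33975, 24.5025)
∂f/∂v at (236.33975, 24.5025) = -558319.749300625

-558319.749300625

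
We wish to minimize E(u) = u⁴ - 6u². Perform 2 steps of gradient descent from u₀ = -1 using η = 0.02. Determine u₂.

E′(u) = 4u³ - 12u
Step 1: E′(-1) = 8; u₁ = -1 − 0.02·8 = -1.16
Step 2: E′(-1.16) = 7.676416; u₂ = -1.16 − 0.02·7.676416 = -1.31352832

-1.31352832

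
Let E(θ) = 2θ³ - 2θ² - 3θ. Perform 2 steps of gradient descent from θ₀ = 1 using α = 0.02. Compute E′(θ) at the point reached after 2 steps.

E′(θ) = 6θ² - 4θ - 3
Step 1: E′(1) = -1; θ₁ = 1 − 0.02·(-1) = 1.02
Step 2: E′(1.02) = -0.8376; θ₂ = 1.02 − 0.02·(-0.8376) = 1.036752
E′(θ) at (1.036752) = -0.697879742976

-0.697879742976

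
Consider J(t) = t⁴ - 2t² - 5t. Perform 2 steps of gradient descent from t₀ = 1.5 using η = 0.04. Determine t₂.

J′(t) = 4t³ - 4t - 5
Step 1: J′(1.5) = 2.5; t₁ = 1.5 − 0.04·2.5 = 1.4
Step 2: J′(1.4) = 0.376; t₂ = 1.4 − 0.04·0.376 = 1.38496

1.38496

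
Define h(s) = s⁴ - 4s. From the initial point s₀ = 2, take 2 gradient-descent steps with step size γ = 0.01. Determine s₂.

h′(s) = 4s³ - 4
Step 1: h′(2) = 28; s₁ = 2 − 0.01·28 = 1.72
Step 2: h′(1.72) = 16.353792; s₂ = 1.72 − 0.01·16.353792 = 1.55646208

1.55646208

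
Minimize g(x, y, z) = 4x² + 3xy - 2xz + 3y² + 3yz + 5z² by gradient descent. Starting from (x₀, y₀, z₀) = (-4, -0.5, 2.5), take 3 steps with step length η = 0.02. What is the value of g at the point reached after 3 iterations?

∇g = (8x + 3y - 2z, 3x + 6y + 3z, -2x + 3y + 10z)
Step 1: at (-4, -0.5, 2.5), ∇g = (-38.5, -7.5, 31.5) → (-4, -0.5, 2.5) − 0.02·(-38.5, -7.5, 31.5) = (-3.23, -0.35, 1.87)
Step 2: at (-3.23, -0.35, 1.87), ∇g = (-30.63, -6.18, 24.11) → (-3.23, -0.35, 1.87) − 0.02·(-30.63, -6.18, 24.11) = (-2.6174, -0.2264, 1.3878)
Step 3: at (-2.6174, -0.2264, 1.3878), ∇g = (-24.394, -5.0472, 18.4336) → (-2.6174, -0.2264, 1.3878) − 0.02·(-24.394, -5.0472, 18.4336) = (-2.12952, -0.125456, 1.019128)
g(-2.12952, -0.125456, 1.019128) = 28.138171680704

28.138171680704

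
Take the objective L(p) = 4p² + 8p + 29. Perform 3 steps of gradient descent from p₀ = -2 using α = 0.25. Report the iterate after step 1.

L′(p) = 8p + 8
Step 1: L′(-2) = -8; p₁ = -2 − 0.25·(-8) = 0

0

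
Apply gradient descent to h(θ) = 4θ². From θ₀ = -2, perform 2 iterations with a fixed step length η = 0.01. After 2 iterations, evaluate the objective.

11.46228736

h′(θ) = 8θ
θ₁ = -2 − 0.01·(-16) = -1.84
θ₂ = -1.84 − 0.01·(-14.72) = -1.6928
h(-1.6928) = 11.46228736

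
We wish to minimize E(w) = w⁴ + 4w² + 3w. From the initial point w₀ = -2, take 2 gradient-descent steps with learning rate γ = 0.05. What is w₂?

E′(w) = 4w³ + 8w + 3
Step 1: E′(-2) = -45; w₁ = -2 − 0.05·(-45) = 0.25
Step 2: E′(0.25) = 5.0625; w₂ = 0.25 − 0.05·5.0625 = -0.003125

-0.003125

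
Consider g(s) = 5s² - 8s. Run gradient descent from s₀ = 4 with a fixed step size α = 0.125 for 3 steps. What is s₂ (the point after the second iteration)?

1

g′(s) = 10s - 8
s₁ = 4 − 0.125·32 = 0
s₂ = 0 − 0.125·(-8) = 1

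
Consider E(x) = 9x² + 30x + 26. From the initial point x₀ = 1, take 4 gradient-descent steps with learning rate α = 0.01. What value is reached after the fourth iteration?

-0.46100864

E′(x) = 18x + 30
Step 1: E′(1) = 48; x₁ = 1 − 0.01·48 = 0.52
Step 2: E′(0.52) = 39.36; x₂ = 0.52 − 0.01·39.36 = 0.1264
Step 3: E′(0.1264) = 32.2752; x₃ = 0.1264 − 0.01·32.2752 = -0.196352
Step 4: E′(-0.196352) = 26.465664; x₄ = -0.196352 − 0.01·26.465664 = -0.46100864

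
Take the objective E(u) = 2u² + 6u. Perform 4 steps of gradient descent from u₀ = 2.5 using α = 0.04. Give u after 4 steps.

0.49148544

E′(u) = 4u + 6
u₁ = 2.5 − 0.04·16 = 1.86
u₂ = 1.86 − 0.04·13.44 = 1.3224
u₃ = 1.3224 − 0.04·11.2896 = 0.870816
u₄ = 0.870816 − 0.04·9.483264 = 0.49148544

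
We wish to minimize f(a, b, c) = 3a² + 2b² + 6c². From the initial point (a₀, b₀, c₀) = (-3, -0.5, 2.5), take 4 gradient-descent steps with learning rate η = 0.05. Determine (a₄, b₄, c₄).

∇f = (6a, 4b, 12c)
Step 1: at (-3, -0.5, 2.5), ∇f = (-18, -2, 30) → (-3, -0.5, 2.5) − 0.05·(-18, -2, 30) = (-2.1, -0.4, 1)
Step 2: at (-2.1, -0.4, 1), ∇f = (-12.6, -1.6, 12) → (-2.1, -0.4, 1) − 0.05·(-12.6, -1.6, 12) = (-1.47, -0.32, 0.4)
Step 3: at (-1.47, -0.32, 0.4), ∇f = (-8.82, -1.28, 4.8) → (-1.47, -0.32, 0.4) − 0.05·(-8.82, -1.28, 4.8) = (-1.029, -0.256, 0.16)
Step 4: at (-1.029, -0.256, 0.16), ∇f = (-6.174, -1.024, 1.92) → (-1.029, -0.256, 0.16) − 0.05·(-6.174, -1.024, 1.92) = (-0.7203, -0.2048, 0.064)

(-0.7203, -0.2048, 0.064)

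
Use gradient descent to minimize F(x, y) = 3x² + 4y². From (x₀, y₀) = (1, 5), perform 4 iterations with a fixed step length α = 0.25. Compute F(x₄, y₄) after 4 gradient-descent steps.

∇F = (6x, 8y)
Step 1: at (1, 5), ∇F = (6, 40) → (1, 5) − 0.25·(6, 40) = (-0.5, -5)
Step 2: at (-0.5, -5), ∇F = (-3, -40) → (-0.5, -5) − 0.25·(-3, -40) = (0.25, 5)
Step 3: at (0.25, 5), ∇F = (1.5, 40) → (0.25, 5) − 0.25·(1.5, 40) = (-0.125, -5)
Step 4: at (-0.125, -5), ∇F = (-0.75, -40) → (-0.125, -5) − 0.25·(-0.75, -40) = (0.0625, 5)
F(0.0625, 5) = 100.01171875

100.01171875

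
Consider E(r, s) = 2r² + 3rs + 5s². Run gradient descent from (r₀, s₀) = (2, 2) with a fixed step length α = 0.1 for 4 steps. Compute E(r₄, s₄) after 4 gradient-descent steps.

0.12229704

∇E = (4r + 3s, 3r + 10s)
(r₁, s₁) = (2, 2) − 0.1·(14, 26) = (0.6, -0.6)
(r₂, s₂) = (0.6, -0.6) − 0.1·(0.6, -4.2) = (0.54, -0.18)
(r₃, s₃) = (0.54, -0.18) − 0.1·(1.62, -0.18) = (0.378, -0.162)
(r₄, s₄) = (0.378, -0.162) − 0.1·(1.026, -0.486) = (0.2754, -0.1134)
E(0.2754, -0.1134) = 0.12229704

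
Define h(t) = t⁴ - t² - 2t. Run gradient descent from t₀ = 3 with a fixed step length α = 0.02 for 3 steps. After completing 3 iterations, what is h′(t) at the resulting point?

0

h′(t) = 4t³ - 2t - 2
Step 1: h′(3) = 100; t₁ = 3 − 0.02·100 = 1
Step 2: h′(1) = 0; t₂ = 1 − 0.02·0 = 1
Step 3: h′(1) = 0; t₃ = 1 − 0.02·0 = 1
h′(t) at (1) = 0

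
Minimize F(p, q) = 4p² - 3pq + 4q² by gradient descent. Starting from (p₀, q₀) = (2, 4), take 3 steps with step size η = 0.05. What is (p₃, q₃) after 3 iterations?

(1.1745, 1.35675)

∇F = (8p - 3q, -3p + 8q)
(p₁, q₁) = (2, 4) − 0.05·(4, 26) = (1.8, 2.7)
(p₂, q₂) = (1.8, 2.7) − 0.05·(6.3, 16.2) = (1.485, 1.89)
(p₃, q₃) = (1.485, 1.89) − 0.05·(6.21, 10.665) = (1.1745, 1.35675)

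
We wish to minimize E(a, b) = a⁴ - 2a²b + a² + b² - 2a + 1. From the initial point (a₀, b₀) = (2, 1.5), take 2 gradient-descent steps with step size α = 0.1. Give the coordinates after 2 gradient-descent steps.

(-0.1168, 1.608)

∇E = (4a³ - 4ab + 2a - 2, -2a² + 2b)
Step 1: at (2, 1.5), ∇E = (22, -5) → (2, 1.5) − 0.1·(22, -5) = (-0.2, 2)
Step 2: at (-0.2, 2), ∇E = (-0.832, 3.92) → (-0.2, 2) − 0.1·(-0.832, 3.92) = (-0.1168, 1.608)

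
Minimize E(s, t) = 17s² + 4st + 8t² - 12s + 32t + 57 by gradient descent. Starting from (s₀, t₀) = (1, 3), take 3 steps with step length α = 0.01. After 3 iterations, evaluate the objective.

91.233102218816

∇E = (34s + 4t - 12, 4s + 16t + 32)
Step 1: at (1, 3), ∇E = (34, 84) → (1, 3) − 0.01·(34, 84) = (0.66, 2.16)
Step 2: at (0.66, 2.16), ∇E = (19.08, 69.2) → (0.66, 2.16) − 0.01·(19.08, 69.2) = (0.4692, 1.468)
Step 3: at (0.4692, 1.468), ∇E = (9.8248, 57.3648) → (0.4692, 1.468) − 0.01·(9.8248, 57.3648) = (0.370952, 0.894352)
E(0.370952, 0.894352) = 91.233102218816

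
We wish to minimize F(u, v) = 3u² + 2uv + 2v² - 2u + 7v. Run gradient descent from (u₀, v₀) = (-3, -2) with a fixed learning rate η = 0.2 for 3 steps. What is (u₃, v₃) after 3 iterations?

(1.24, -1.96)

∇F = (6u + 2v - 2, 2u + 4v + 7)
(u₁, v₁) = (-3, -2) − 0.2·(-24, -7) = (1.8, -0.6)
(u₂, v₂) = (1.8, -0.6) − 0.2·(7.6, 8.2) = (0.28, -2.24)
(u₃, v₃) = (0.28, -2.24) − 0.2·(-4.8, -1.4) = (1.24, -1.96)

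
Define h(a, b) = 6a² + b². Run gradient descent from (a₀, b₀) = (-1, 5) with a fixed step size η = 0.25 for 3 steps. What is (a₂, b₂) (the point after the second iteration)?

∇h = (12a, 2b)
(a₁, b₁) = (-1, 5) − 0.25·(-12, 10) = (2, 2.5)
(a₂, b₂) = (2, 2.5) − 0.25·(24, 5) = (-4, 1.25)

(-4, 1.25)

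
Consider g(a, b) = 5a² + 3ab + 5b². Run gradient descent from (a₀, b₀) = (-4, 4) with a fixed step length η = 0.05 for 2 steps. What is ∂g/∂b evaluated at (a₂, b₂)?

∇g = (10a + 3b, 3a + 10b)
Step 1: at (-4, 4), ∇g = (-28, 28) → (-4, 4) − 0.05·(-28, 28) = (-2.6, 2.6)
Step 2: at (-2.6, 2.6), ∇g = (-18.2, 18.2) → (-2.6, 2.6) − 0.05·(-18.2, 18.2) = (-1.69, 1.69)
∂g/∂b at (-1.69, 1.69) = 11.83

11.83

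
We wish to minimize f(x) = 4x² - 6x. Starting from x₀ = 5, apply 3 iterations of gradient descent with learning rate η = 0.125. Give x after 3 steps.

0.75

f′(x) = 8x - 6
x₁ = 5 − 0.125·34 = 0.75
x₂ = 0.75 − 0.125·0 = 0.75
x₃ = 0.75 − 0.125·0 = 0.75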